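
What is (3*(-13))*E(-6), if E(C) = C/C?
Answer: -39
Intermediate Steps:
E(C) = 1
(3*(-13))*E(-6) = (3*(-13))*1 = -39*1 = -39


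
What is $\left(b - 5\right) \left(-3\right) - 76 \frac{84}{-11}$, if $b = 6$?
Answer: $\frac{6351}{11} \approx 577.36$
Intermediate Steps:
$\left(b - 5\right) \left(-3\right) - 76 \frac{84}{-11} = \left(6 - 5\right) \left(-3\right) - 76 \frac{84}{-11} = 1 \left(-3\right) - 76 \cdot 84 \left(- \frac{1}{11}\right) = -3 - - \frac{6384}{11} = -3 + \frac{6384}{11} = \frac{6351}{11}$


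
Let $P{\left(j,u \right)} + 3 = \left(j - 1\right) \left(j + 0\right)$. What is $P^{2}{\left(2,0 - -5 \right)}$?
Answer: $1$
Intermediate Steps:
$P{\left(j,u \right)} = -3 + j \left(-1 + j\right)$ ($P{\left(j,u \right)} = -3 + \left(j - 1\right) \left(j + 0\right) = -3 + \left(-1 + j\right) j = -3 + j \left(-1 + j\right)$)
$P^{2}{\left(2,0 - -5 \right)} = \left(-3 + 2^{2} - 2\right)^{2} = \left(-3 + 4 - 2\right)^{2} = \left(-1\right)^{2} = 1$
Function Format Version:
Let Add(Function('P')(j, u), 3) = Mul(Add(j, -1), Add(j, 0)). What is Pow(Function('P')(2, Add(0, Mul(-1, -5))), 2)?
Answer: 1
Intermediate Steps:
Function('P')(j, u) = Add(-3, Mul(j, Add(-1, j))) (Function('P')(j, u) = Add(-3, Mul(Add(j, -1), Add(j, 0))) = Add(-3, Mul(Add(-1, j), j)) = Add(-3, Mul(j, Add(-1, j))))
Pow(Function('P')(2, Add(0, Mul(-1, -5))), 2) = Pow(Add(-3, Pow(2, 2), Mul(-1, 2)), 2) = Pow(Add(-3, 4, -2), 2) = Pow(-1, 2) = 1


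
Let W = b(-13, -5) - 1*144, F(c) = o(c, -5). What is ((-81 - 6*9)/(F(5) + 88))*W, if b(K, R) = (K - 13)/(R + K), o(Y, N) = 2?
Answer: 1283/6 ≈ 213.83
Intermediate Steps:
F(c) = 2
b(K, R) = (-13 + K)/(K + R)
W = -1283/9 (W = (-13 - 13)/(-13 - 5) - 1*144 = -26/(-18) - 144 = -1/18*(-26) - 144 = 13/9 - 144 = -1283/9 ≈ -142.56)
((-81 - 6*9)/(F(5) + 88))*W = ((-81 - 6*9)/(2 + 88))*(-1283/9) = ((-81 - 54)/90)*(-1283/9) = -135*1/90*(-1283/9) = -3/2*(-1283/9) = 1283/6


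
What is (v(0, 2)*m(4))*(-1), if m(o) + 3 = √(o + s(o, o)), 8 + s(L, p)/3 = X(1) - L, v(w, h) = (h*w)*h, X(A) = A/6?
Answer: 0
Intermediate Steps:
X(A) = A/6 (X(A) = A*(⅙) = A/6)
v(w, h) = w*h²
s(L, p) = -47/2 - 3*L (s(L, p) = -24 + 3*((⅙)*1 - L) = -24 + 3*(⅙ - L) = -24 + (½ - 3*L) = -47/2 - 3*L)
m(o) = -3 + √(-47/2 - 2*o) (m(o) = -3 + √(o + (-47/2 - 3*o)) = -3 + √(-47/2 - 2*o))
(v(0, 2)*m(4))*(-1) = ((0*2²)*(-3 + √(-94 - 8*4)/2))*(-1) = ((0*4)*(-3 + √(-94 - 32)/2))*(-1) = (0*(-3 + √(-126)/2))*(-1) = (0*(-3 + (3*I*√14)/2))*(-1) = (0*(-3 + 3*I*√14/2))*(-1) = 0*(-1) = 0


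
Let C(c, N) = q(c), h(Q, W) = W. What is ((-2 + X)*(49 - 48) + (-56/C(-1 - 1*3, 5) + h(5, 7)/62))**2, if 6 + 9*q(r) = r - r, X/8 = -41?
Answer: 232410025/3844 ≈ 60460.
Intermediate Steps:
X = -328 (X = 8*(-41) = -328)
q(r) = -2/3 (q(r) = -2/3 + (r - r)/9 = -2/3 + (1/9)*0 = -2/3 + 0 = -2/3)
C(c, N) = -2/3
((-2 + X)*(49 - 48) + (-56/C(-1 - 1*3, 5) + h(5, 7)/62))**2 = ((-2 - 328)*(49 - 48) + (-56/(-2/3) + 7/62))**2 = (-330*1 + (-56*(-3/2) + 7*(1/62)))**2 = (-330 + (84 + 7/62))**2 = (-330 + 5215/62)**2 = (-15245/62)**2 = 232410025/3844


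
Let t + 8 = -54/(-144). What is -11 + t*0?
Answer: -11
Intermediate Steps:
t = -61/8 (t = -8 - 54/(-144) = -8 - 54*(-1/144) = -8 + 3/8 = -61/8 ≈ -7.6250)
-11 + t*0 = -11 - 61/8*0 = -11 + 0 = -11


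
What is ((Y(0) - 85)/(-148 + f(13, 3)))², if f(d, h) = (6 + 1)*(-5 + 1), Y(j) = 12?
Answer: 5329/30976 ≈ 0.17204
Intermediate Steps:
f(d, h) = -28 (f(d, h) = 7*(-4) = -28)
((Y(0) - 85)/(-148 + f(13, 3)))² = ((12 - 85)/(-148 - 28))² = (-73/(-176))² = (-73*(-1/176))² = (73/176)² = 5329/30976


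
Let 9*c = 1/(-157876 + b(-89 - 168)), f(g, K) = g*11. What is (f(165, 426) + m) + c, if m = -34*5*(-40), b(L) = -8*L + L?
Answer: 12101430194/1404693 ≈ 8615.0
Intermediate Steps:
b(L) = -7*L
f(g, K) = 11*g
c = -1/1404693 (c = 1/(9*(-157876 - 7*(-89 - 168))) = 1/(9*(-157876 - 7*(-257))) = 1/(9*(-157876 + 1799)) = (⅑)/(-156077) = (⅑)*(-1/156077) = -1/1404693 ≈ -7.1190e-7)
m = 6800 (m = -170*(-40) = 6800)
(f(165, 426) + m) + c = (11*165 + 6800) - 1/1404693 = (1815 + 6800) - 1/1404693 = 8615 - 1/1404693 = 12101430194/1404693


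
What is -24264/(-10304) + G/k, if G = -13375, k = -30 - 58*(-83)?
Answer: -14767/33488 ≈ -0.44096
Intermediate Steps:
k = 4784 (k = -30 + 4814 = 4784)
-24264/(-10304) + G/k = -24264/(-10304) - 13375/4784 = -24264*(-1/10304) - 13375*1/4784 = 3033/1288 - 13375/4784 = -14767/33488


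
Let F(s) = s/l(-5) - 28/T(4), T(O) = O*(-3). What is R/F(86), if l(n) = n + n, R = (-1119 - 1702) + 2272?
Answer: 8235/94 ≈ 87.606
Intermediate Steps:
T(O) = -3*O
R = -549 (R = -2821 + 2272 = -549)
l(n) = 2*n
F(s) = 7/3 - s/10 (F(s) = s/((2*(-5))) - 28/((-3*4)) = s/(-10) - 28/(-12) = s*(-1/10) - 28*(-1/12) = -s/10 + 7/3 = 7/3 - s/10)
R/F(86) = -549/(7/3 - 1/10*86) = -549/(7/3 - 43/5) = -549/(-94/15) = -549*(-15/94) = 8235/94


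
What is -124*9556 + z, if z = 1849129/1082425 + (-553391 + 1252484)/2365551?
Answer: -337120150622374844/284503504575 ≈ -1.1849e+6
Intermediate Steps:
z = 570102743956/284503504575 (z = 1849129*(1/1082425) + 699093*(1/2365551) = 1849129/1082425 + 77677/262839 = 570102743956/284503504575 ≈ 2.0039)
-124*9556 + z = -124*9556 + 570102743956/284503504575 = -1184944 + 570102743956/284503504575 = -337120150622374844/284503504575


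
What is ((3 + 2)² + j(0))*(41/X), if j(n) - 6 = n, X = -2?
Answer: -1271/2 ≈ -635.50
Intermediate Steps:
j(n) = 6 + n
((3 + 2)² + j(0))*(41/X) = ((3 + 2)² + (6 + 0))*(41/(-2)) = (5² + 6)*(41*(-½)) = (25 + 6)*(-41/2) = 31*(-41/2) = -1271/2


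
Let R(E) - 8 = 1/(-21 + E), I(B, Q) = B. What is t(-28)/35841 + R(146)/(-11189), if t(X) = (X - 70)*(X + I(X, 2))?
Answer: 7639777159/50128118625 ≈ 0.15241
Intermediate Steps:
R(E) = 8 + 1/(-21 + E)
t(X) = 2*X*(-70 + X) (t(X) = (X - 70)*(X + X) = (-70 + X)*(2*X) = 2*X*(-70 + X))
t(-28)/35841 + R(146)/(-11189) = (2*(-28)*(-70 - 28))/35841 + ((-167 + 8*146)/(-21 + 146))/(-11189) = (2*(-28)*(-98))*(1/35841) + ((-167 + 1168)/125)*(-1/11189) = 5488*(1/35841) + ((1/125)*1001)*(-1/11189) = 5488/35841 + (1001/125)*(-1/11189) = 5488/35841 - 1001/1398625 = 7639777159/50128118625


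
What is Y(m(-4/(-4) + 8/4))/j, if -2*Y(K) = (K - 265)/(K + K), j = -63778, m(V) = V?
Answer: -131/382668 ≈ -0.00034233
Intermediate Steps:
Y(K) = -(-265 + K)/(4*K) (Y(K) = -(K - 265)/(2*(K + K)) = -(-265 + K)/(2*(2*K)) = -(-265 + K)*1/(2*K)/2 = -(-265 + K)/(4*K))
Y(m(-4/(-4) + 8/4))/j = ((265 - (-4/(-4) + 8/4))/(4*(-4/(-4) + 8/4)))/(-63778) = ((265 - (-4*(-1/4) + 8*(1/4)))/(4*(-4*(-1/4) + 8*(1/4))))*(-1/63778) = ((265 - (1 + 2))/(4*(1 + 2)))*(-1/63778) = ((1/4)*(265 - 1*3)/3)*(-1/63778) = ((1/4)*(1/3)*(265 - 3))*(-1/63778) = ((1/4)*(1/3)*262)*(-1/63778) = (131/6)*(-1/63778) = -131/382668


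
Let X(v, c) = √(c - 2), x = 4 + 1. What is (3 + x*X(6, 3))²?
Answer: 64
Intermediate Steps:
x = 5
X(v, c) = √(-2 + c)
(3 + x*X(6, 3))² = (3 + 5*√(-2 + 3))² = (3 + 5*√1)² = (3 + 5*1)² = (3 + 5)² = 8² = 64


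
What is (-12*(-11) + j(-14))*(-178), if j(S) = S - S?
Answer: -23496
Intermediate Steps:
j(S) = 0
(-12*(-11) + j(-14))*(-178) = (-12*(-11) + 0)*(-178) = (132 + 0)*(-178) = 132*(-178) = -23496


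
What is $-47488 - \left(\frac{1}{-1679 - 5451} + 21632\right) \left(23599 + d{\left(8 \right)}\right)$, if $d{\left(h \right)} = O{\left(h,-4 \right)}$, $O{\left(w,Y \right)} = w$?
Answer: $- \frac{3641391594953}{7130} \approx -5.1071 \cdot 10^{8}$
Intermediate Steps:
$d{\left(h \right)} = h$
$-47488 - \left(\frac{1}{-1679 - 5451} + 21632\right) \left(23599 + d{\left(8 \right)}\right) = -47488 - \left(\frac{1}{-1679 - 5451} + 21632\right) \left(23599 + 8\right) = -47488 - \left(\frac{1}{-7130} + 21632\right) 23607 = -47488 - \left(- \frac{1}{7130} + 21632\right) 23607 = -47488 - \frac{154236159}{7130} \cdot 23607 = -47488 - \frac{3641053005513}{7130} = - \frac{3641391594953}{7130}$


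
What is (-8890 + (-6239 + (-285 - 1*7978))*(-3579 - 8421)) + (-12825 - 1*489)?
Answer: 174001796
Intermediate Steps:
(-8890 + (-6239 + (-285 - 1*7978))*(-3579 - 8421)) + (-12825 - 1*489) = (-8890 + (-6239 + (-285 - 7978))*(-12000)) + (-12825 - 489) = (-8890 + (-6239 - 8263)*(-12000)) - 13314 = (-8890 - 14502*(-12000)) - 13314 = (-8890 + 174024000) - 13314 = 174015110 - 13314 = 174001796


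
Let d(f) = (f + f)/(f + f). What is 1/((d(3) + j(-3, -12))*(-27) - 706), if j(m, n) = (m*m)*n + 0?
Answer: 1/2183 ≈ 0.00045808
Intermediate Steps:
d(f) = 1 (d(f) = (2*f)/((2*f)) = (2*f)*(1/(2*f)) = 1)
j(m, n) = n*m² (j(m, n) = m²*n + 0 = n*m² + 0 = n*m²)
1/((d(3) + j(-3, -12))*(-27) - 706) = 1/((1 - 12*(-3)²)*(-27) - 706) = 1/((1 - 12*9)*(-27) - 706) = 1/((1 - 108)*(-27) - 706) = 1/(-107*(-27) - 706) = 1/(2889 - 706) = 1/2183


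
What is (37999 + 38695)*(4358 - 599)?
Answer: 288292746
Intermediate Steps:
(37999 + 38695)*(4358 - 599) = 76694*3759 = 288292746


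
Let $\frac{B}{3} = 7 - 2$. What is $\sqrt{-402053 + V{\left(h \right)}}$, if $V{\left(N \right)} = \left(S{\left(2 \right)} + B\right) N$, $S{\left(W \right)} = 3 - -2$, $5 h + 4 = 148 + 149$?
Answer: $i \sqrt{400881} \approx 633.15 i$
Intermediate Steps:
$h = \frac{293}{5}$ ($h = - \frac{4}{5} + \frac{148 + 149}{5} = - \frac{4}{5} + \frac{1}{5} \cdot 297 = - \frac{4}{5} + \frac{297}{5} = \frac{293}{5} \approx 58.6$)
$B = 15$ ($B = 3 \left(7 - 2\right) = 3 \cdot 5 = 15$)
$S{\left(W \right)} = 5$ ($S{\left(W \right)} = 3 + 2 = 5$)
$V{\left(N \right)} = 20 N$ ($V{\left(N \right)} = \left(5 + 15\right) N = 20 N$)
$\sqrt{-402053 + V{\left(h \right)}} = \sqrt{-402053 + 20 \cdot \frac{293}{5}} = \sqrt{-402053 + 1172} = \sqrt{-400881} = i \sqrt{400881}$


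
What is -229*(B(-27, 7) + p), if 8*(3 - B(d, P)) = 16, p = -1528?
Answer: 349683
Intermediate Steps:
B(d, P) = 1 (B(d, P) = 3 - ⅛*16 = 3 - 2 = 1)
-229*(B(-27, 7) + p) = -229*(1 - 1528) = -229*(-1527) = 349683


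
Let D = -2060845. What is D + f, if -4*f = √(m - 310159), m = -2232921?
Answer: -2060845 - I*√635770/2 ≈ -2.0608e+6 - 398.68*I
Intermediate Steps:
f = -I*√635770/2 (f = -√(-2232921 - 310159)/4 = -I*√635770/2 ≈ -398.68*I)
D + f = -2060845 - I*√635770/2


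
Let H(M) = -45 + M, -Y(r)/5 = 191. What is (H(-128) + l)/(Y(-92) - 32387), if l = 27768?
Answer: -27595/33342 ≈ -0.82763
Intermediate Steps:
Y(r) = -955 (Y(r) = -5*191 = -955)
(H(-128) + l)/(Y(-92) - 32387) = ((-45 - 128) + 27768)/(-955 - 32387) = (-173 + 27768)/(-33342) = 27595*(-1/33342) = -27595/33342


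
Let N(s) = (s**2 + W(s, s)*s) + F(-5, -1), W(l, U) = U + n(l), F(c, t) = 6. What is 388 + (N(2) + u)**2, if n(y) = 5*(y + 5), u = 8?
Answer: 8852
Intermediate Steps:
n(y) = 25 + 5*y (n(y) = 5*(5 + y) = 25 + 5*y)
W(l, U) = 25 + U + 5*l (W(l, U) = U + (25 + 5*l) = 25 + U + 5*l)
N(s) = 6 + s**2 + s*(25 + 6*s) (N(s) = (s**2 + (25 + s + 5*s)*s) + 6 = (s**2 + (25 + 6*s)*s) + 6 = (s**2 + s*(25 + 6*s)) + 6 = 6 + s**2 + s*(25 + 6*s))
388 + (N(2) + u)**2 = 388 + ((6 + 7*2**2 + 25*2) + 8)**2 = 388 + ((6 + 7*4 + 50) + 8)**2 = 388 + ((6 + 28 + 50) + 8)**2 = 388 + (84 + 8)**2 = 388 + 92**2 = 388 + 8464 = 8852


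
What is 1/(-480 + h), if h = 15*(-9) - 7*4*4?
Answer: -1/727 ≈ -0.0013755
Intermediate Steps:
h = -247 (h = -135 - 28*4 = -135 - 1*112 = -135 - 112 = -247)
1/(-480 + h) = 1/(-480 - 247) = 1/(-727) = -1/727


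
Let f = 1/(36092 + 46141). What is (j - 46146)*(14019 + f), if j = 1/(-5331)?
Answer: -283599797559299956/438384123 ≈ -6.4692e+8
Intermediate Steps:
f = 1/82233 ≈ 1.2161e-5
j = -1/5331 ≈ -0.00018758
(j - 46146)*(14019 + f) = (-1/5331 - 46146)*(14019 + 1/82233) = -246004327/5331*1152824428/82233 = -283599797559299956/438384123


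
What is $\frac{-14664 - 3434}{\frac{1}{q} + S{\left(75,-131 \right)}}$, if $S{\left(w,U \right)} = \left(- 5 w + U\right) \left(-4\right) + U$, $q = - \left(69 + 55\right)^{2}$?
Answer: $- \frac{278274848}{29106767} \approx -9.5605$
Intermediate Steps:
$q = -15376$ ($q = - 124^{2} = \left(-1\right) 15376 = -15376$)
$S{\left(w,U \right)} = - 3 U + 20 w$ ($S{\left(w,U \right)} = \left(U - 5 w\right) \left(-4\right) + U = \left(- 4 U + 20 w\right) + U = - 3 U + 20 w$)
$\frac{-14664 - 3434}{\frac{1}{q} + S{\left(75,-131 \right)}} = \frac{-14664 - 3434}{\frac{1}{-15376} + \left(\left(-3\right) \left(-131\right) + 20 \cdot 75\right)} = - \frac{18098}{- \frac{1}{15376} + \left(393 + 1500\right)} = - \frac{18098}{- \frac{1}{15376} + 1893} = - \frac{18098}{\frac{29106767}{15376}} = \left(-18098\right) \frac{15376}{29106767} = - \frac{278274848}{29106767}$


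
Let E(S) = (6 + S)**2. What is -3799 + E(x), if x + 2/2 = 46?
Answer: -1198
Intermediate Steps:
x = 45 (x = -1 + 46 = 45)
-3799 + E(x) = -3799 + (6 + 45)**2 = -3799 + 51**2 = -3799 + 2601 = -1198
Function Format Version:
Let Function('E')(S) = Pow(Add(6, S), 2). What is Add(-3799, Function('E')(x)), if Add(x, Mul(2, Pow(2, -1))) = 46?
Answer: -1198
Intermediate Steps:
x = 45 (x = Add(-1, 46) = 45)
Add(-3799, Function('E')(x)) = Add(-3799, Pow(Add(6, 45), 2)) = Add(-3799, Pow(51, 2)) = Add(-3799, 2601) = -1198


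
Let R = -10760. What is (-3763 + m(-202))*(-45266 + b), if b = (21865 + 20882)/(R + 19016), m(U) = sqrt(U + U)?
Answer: 468710937429/2752 - 124557783*I*sqrt(101)/1376 ≈ 1.7032e+8 - 9.0973e+5*I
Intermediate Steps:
m(U) = sqrt(2)*sqrt(U) (m(U) = sqrt(2*U) = sqrt(2)*sqrt(U))
b = 14249/2752 (b = (21865 + 20882)/(-10760 + 19016) = 42747/8256 = 42747*(1/8256) = 14249/2752 ≈ 5.1777)
(-3763 + m(-202))*(-45266 + b) = (-3763 + sqrt(2)*sqrt(-202))*(-45266 + 14249/2752) = (-3763 + sqrt(2)*(I*sqrt(202)))*(-124557783/2752) = (-3763 + 2*I*sqrt(101))*(-124557783/2752) = 468710937429/2752 - 124557783*I*sqrt(101)/1376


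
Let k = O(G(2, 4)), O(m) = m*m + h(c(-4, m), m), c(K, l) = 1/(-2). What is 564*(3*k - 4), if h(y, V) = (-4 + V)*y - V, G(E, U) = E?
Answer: 2820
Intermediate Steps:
c(K, l) = -½ (c(K, l) = 1*(-½) = -½)
h(y, V) = -V + y*(-4 + V) (h(y, V) = y*(-4 + V) - V = -V + y*(-4 + V))
O(m) = 2 + m² - 3*m/2 (O(m) = m*m + (-m - 4*(-½) + m*(-½)) = m² + (-m + 2 - m/2) = m² + (2 - 3*m/2) = 2 + m² - 3*m/2)
k = 3 (k = 2 + 2² - 3/2*2 = 2 + 4 - 3 = 3)
564*(3*k - 4) = 564*(3*3 - 4) = 564*(9 - 4) = 564*5 = 2820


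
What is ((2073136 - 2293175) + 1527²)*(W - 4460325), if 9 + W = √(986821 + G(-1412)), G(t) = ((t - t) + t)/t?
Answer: -9418842704460 + 2111690*√986822 ≈ -9.4167e+12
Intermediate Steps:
G(t) = 1 (G(t) = (0 + t)/t = t/t = 1)
W = -9 + √986822 (W = -9 + √(986821 + 1) = -9 + √986822 ≈ 984.39)
((2073136 - 2293175) + 1527²)*(W - 4460325) = ((2073136 - 2293175) + 1527²)*((-9 + √986822) - 4460325) = (-220039 + 2331729)*(-4460334 + √986822) = 2111690*(-4460334 + √986822) = -9418842704460 + 2111690*√986822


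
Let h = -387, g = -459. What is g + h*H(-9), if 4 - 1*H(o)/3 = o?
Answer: -15552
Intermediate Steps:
H(o) = 12 - 3*o
g + h*H(-9) = -459 - 387*(12 - 3*(-9)) = -459 - 387*(12 + 27) = -459 - 387*39 = -459 - 15093 = -15552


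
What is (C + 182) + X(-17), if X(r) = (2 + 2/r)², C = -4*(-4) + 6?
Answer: 59980/289 ≈ 207.54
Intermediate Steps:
C = 22 (C = 16 + 6 = 22)
(C + 182) + X(-17) = (22 + 182) + 4*(1 - 17)²/(-17)² = 204 + 4*(1/289)*(-16)² = 204 + 4*(1/289)*256 = 204 + 1024/289 = 59980/289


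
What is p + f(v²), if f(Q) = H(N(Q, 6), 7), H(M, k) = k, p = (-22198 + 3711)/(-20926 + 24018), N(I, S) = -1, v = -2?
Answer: 3157/3092 ≈ 1.0210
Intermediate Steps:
p = -18487/3092 ≈ -5.9790
f(Q) = 7
p + f(v²) = -18487/3092 + 7 = 3157/3092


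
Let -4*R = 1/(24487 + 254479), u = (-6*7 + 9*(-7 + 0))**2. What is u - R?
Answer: 12302400601/1115864 ≈ 11025.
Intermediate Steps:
u = 11025 (u = (-42 + 9*(-7))**2 = (-42 - 63)**2 = (-105)**2 = 11025)
R = -1/1115864 (R = -1/(4*(24487 + 254479)) = -1/4/278966 = -1/4*1/278966 = -1/1115864 ≈ -8.9617e-7)
u - R = 11025 - 1*(-1/1115864) = 11025 + 1/1115864 = 12302400601/1115864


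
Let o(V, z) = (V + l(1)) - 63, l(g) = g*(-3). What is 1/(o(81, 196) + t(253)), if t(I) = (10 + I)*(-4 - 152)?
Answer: -1/41013 ≈ -2.4383e-5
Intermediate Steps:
l(g) = -3*g
o(V, z) = -66 + V (o(V, z) = (V - 3*1) - 63 = (V - 3) - 63 = (-3 + V) - 63 = -66 + V)
t(I) = -1560 - 156*I (t(I) = (10 + I)*(-156) = -1560 - 156*I)
1/(o(81, 196) + t(253)) = 1/((-66 + 81) + (-1560 - 156*253)) = 1/(15 + (-1560 - 39468)) = 1/(15 - 41028) = 1/(-41013) = -1/41013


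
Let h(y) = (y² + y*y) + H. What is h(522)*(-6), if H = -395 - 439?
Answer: -3264804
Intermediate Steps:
H = -834
h(y) = -834 + 2*y² (h(y) = (y² + y*y) - 834 = (y² + y²) - 834 = 2*y² - 834 = -834 + 2*y²)
h(522)*(-6) = (-834 + 2*522²)*(-6) = (-834 + 2*272484)*(-6) = (-834 + 544968)*(-6) = 544134*(-6) = -3264804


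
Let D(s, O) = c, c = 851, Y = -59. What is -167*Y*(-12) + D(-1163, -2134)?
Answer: -117385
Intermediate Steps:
D(s, O) = 851
-167*Y*(-12) + D(-1163, -2134) = -167*(-59)*(-12) + 851 = 9853*(-12) + 851 = -118236 + 851 = -117385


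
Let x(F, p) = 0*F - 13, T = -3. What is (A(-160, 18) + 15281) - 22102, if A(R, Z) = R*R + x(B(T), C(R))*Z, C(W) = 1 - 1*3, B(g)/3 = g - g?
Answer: 18545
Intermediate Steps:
B(g) = 0 (B(g) = 3*(g - g) = 3*0 = 0)
C(W) = -2 (C(W) = 1 - 3 = -2)
x(F, p) = -13 (x(F, p) = 0 - 13 = -13)
A(R, Z) = R² - 13*Z (A(R, Z) = R*R - 13*Z = R² - 13*Z)
(A(-160, 18) + 15281) - 22102 = (((-160)² - 13*18) + 15281) - 22102 = ((25600 - 234) + 15281) - 22102 = (25366 + 15281) - 22102 = 40647 - 22102 = 18545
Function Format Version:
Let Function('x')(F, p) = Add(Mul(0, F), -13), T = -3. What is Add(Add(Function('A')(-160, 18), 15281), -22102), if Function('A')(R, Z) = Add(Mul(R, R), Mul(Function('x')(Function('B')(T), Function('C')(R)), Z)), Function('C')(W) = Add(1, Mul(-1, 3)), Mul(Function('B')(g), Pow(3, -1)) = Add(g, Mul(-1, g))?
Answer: 18545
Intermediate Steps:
Function('B')(g) = 0 (Function('B')(g) = Mul(3, Add(g, Mul(-1, g))) = Mul(3, 0) = 0)
Function('C')(W) = -2 (Function('C')(W) = Add(1, -3) = -2)
Function('x')(F, p) = -13 (Function('x')(F, p) = Add(0, -13) = -13)
Function('A')(R, Z) = Add(Pow(R, 2), Mul(-13, Z)) (Function('A')(R, Z) = Add(Mul(R, R), Mul(-13, Z)) = Add(Pow(R, 2), Mul(-13, Z)))
Add(Add(Function('A')(-160, 18), 15281), -22102) = Add(Add(Add(Pow(-160, 2), Mul(-13, 18)), 15281), -22102) = Add(Add(Add(25600, -234), 15281), -22102) = Add(Add(25366, 15281), -22102) = Add(40647, -22102) = 18545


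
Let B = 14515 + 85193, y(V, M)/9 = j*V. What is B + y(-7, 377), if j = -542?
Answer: 133854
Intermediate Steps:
y(V, M) = -4878*V (y(V, M) = 9*(-542*V) = -4878*V)
B = 99708
B + y(-7, 377) = 99708 - 4878*(-7) = 99708 + 34146 = 133854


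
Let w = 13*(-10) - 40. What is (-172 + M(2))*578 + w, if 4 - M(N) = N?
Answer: -98430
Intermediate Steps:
M(N) = 4 - N
w = -170 (w = -130 - 40 = -170)
(-172 + M(2))*578 + w = (-172 + (4 - 1*2))*578 - 170 = (-172 + (4 - 2))*578 - 170 = (-172 + 2)*578 - 170 = -170*578 - 170 = -98260 - 170 = -98430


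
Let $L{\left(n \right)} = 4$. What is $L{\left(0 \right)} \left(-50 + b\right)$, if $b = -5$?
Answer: $-220$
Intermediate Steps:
$L{\left(0 \right)} \left(-50 + b\right) = 4 \left(-50 - 5\right) = 4 \left(-55\right) = -220$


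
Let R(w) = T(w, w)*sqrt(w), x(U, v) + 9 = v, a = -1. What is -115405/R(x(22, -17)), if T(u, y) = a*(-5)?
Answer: 23081*I*sqrt(26)/26 ≈ 4526.6*I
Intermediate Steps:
x(U, v) = -9 + v
T(u, y) = 5 (T(u, y) = -1*(-5) = 5)
R(w) = 5*sqrt(w)
-115405/R(x(22, -17)) = -115405*1/(5*sqrt(-9 - 17)) = -115405*(-I*sqrt(26)/130) = -(-23081)*I*sqrt(26)/26 = 23081*I*sqrt(26)/26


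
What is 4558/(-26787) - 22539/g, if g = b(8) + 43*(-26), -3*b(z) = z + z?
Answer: 1795896119/90272190 ≈ 19.894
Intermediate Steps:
b(z) = -2*z/3 (b(z) = -(z + z)/3 = -2*z/3)
g = -3370/3 (g = -⅔*8 + 43*(-26) = -16/3 - 1118 = -3370/3 ≈ -1123.3)
4558/(-26787) - 22539/g = 4558/(-26787) - 22539/(-3370/3) = 4558*(-1/26787) - 22539*(-3/3370) = -4558/26787 + 67617/3370 = 1795896119/90272190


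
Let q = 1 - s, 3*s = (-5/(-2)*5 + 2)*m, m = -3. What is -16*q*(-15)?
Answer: 3720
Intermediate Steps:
s = -29/2 (s = ((-5/(-2)*5 + 2)*(-3))/3 = ((-5*(-½)*5 + 2)*(-3))/3 = (((5/2)*5 + 2)*(-3))/3 = ((25/2 + 2)*(-3))/3 = ((29/2)*(-3))/3 = (⅓)*(-87/2) = -29/2 ≈ -14.500)
q = 31/2 (q = 1 - 1*(-29/2) = 1 + 29/2 = 31/2 ≈ 15.500)
-16*q*(-15) = -16*31/2*(-15) = -248*(-15) = 3720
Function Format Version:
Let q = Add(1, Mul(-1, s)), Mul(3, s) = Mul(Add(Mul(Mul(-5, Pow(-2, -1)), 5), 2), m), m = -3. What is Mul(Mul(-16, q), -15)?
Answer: 3720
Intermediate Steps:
s = Rational(-29, 2) (s = Mul(Rational(1, 3), Mul(Add(Mul(Mul(-5, Pow(-2, -1)), 5), 2), -3)) = Mul(Rational(1, 3), Mul(Add(Mul(Mul(-5, Rational(-1, 2)), 5), 2), -3)) = Mul(Rational(1, 3), Mul(Add(Mul(Rational(5, 2), 5), 2), -3)) = Mul(Rational(1, 3), Mul(Add(Rational(25, 2), 2), -3)) = Mul(Rational(1, 3), Mul(Rational(29, 2), -3)) = Mul(Rational(1, 3), Rational(-87, 2)) = Rational(-29, 2) ≈ -14.500)
q = Rational(31, 2) (q = Add(1, Mul(-1, Rational(-29, 2))) = Add(1, Rational(29, 2)) = Rational(31, 2) ≈ 15.500)
Mul(Mul(-16, q), -15) = Mul(Mul(-16, Rational(31, 2)), -15) = Mul(-248, -15) = 3720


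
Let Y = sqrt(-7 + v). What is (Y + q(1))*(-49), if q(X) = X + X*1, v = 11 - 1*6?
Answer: -98 - 49*I*sqrt(2) ≈ -98.0 - 69.297*I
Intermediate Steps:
v = 5 (v = 11 - 6 = 5)
q(X) = 2*X (q(X) = X + X = 2*X)
Y = I*sqrt(2) (Y = sqrt(-7 + 5) = sqrt(-2) = I*sqrt(2) ≈ 1.4142*I)
(Y + q(1))*(-49) = (I*sqrt(2) + 2*1)*(-49) = (I*sqrt(2) + 2)*(-49) = (2 + I*sqrt(2))*(-49) = -98 - 49*I*sqrt(2)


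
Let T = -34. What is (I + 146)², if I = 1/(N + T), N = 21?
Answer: 3598609/169 ≈ 21294.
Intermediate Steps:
I = -1/13 (I = 1/(21 - 34) = 1/(-13) = -1/13 ≈ -0.076923)
(I + 146)² = (-1/13 + 146)² = (1897/13)² = 3598609/169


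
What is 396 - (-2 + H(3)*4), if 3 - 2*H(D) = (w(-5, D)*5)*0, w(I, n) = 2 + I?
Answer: 392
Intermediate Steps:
H(D) = 3/2 (H(D) = 3/2 - (2 - 5)*5*0/2 = 3/2 - (-3*5)*0/2 = 3/2 - (-15)*0/2 = 3/2 - ½*0 = 3/2 + 0 = 3/2)
396 - (-2 + H(3)*4) = 396 - (-2 + (3/2)*4) = 396 - (-2 + 6) = 396 - 1*4 = 396 - 4 = 392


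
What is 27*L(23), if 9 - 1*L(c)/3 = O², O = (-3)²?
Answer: -5832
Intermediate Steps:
O = 9
L(c) = -216 (L(c) = 27 - 3*9² = 27 - 3*81 = 27 - 243 = -216)
27*L(23) = 27*(-216) = -5832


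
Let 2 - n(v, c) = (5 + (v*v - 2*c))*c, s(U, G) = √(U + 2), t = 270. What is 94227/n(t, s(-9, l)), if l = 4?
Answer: -1130724/37205973319 + 6869619435*I*√7/37205973319 ≈ -3.0391e-5 + 0.4885*I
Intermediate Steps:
s(U, G) = √(2 + U)
n(v, c) = 2 - c*(5 + v² - 2*c) (n(v, c) = 2 - (5 + (v*v - 2*c))*c = 2 - (5 + (v² - 2*c))*c = 2 - (5 + v² - 2*c)*c = 2 - c*(5 + v² - 2*c))
94227/n(t, s(-9, l)) = 94227/(2 - 5*√(2 - 9) + 2*(√(2 - 9))² - 1*√(2 - 9)*270²) = 94227/(2 - 5*I*√7 + 2*(√(-7))² - 1*√(-7)*72900) = 94227/(2 - 5*I*√7 + 2*(I*√7)² - 1*I*√7*72900) = 94227/(2 - 5*I*√7 + 2*(-7) - 72900*I*√7) = 94227/(2 - 5*I*√7 - 14 - 72900*I*√7) = 94227/(-12 - 72905*I*√7)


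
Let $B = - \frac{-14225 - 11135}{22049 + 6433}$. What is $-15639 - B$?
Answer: $- \frac{222727679}{14241} \approx -15640.0$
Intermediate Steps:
$B = \frac{12680}{14241}$ ($B = - \frac{-25360}{28482} = \left(-1\right) \left(- \frac{12680}{14241}\right) = \frac{12680}{14241} \approx 0.89039$)
$-15639 - B = -15639 - \frac{12680}{14241} = - \frac{222727679}{14241}$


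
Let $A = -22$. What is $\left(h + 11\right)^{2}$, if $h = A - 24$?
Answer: $1225$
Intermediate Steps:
$h = -46$ ($h = -22 - 24 = -46$)
$\left(h + 11\right)^{2} = \left(-46 + 11\right)^{2} = \left(-35\right)^{2} = 1225$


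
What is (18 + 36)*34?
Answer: 1836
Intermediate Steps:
(18 + 36)*34 = 54*34 = 1836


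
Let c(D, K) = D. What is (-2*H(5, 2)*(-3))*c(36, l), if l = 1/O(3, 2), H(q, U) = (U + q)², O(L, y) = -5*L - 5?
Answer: 10584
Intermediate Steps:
O(L, y) = -5 - 5*L
l = -1/20 (l = 1/(-5 - 5*3) = 1/(-5 - 15) = 1/(-20) = -1/20 ≈ -0.050000)
(-2*H(5, 2)*(-3))*c(36, l) = (-2*(2 + 5)²*(-3))*36 = (-2*7²*(-3))*36 = (-2*49*(-3))*36 = -98*(-3)*36 = 294*36 = 10584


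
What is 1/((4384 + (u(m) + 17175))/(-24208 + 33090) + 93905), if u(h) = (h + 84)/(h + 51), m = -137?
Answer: 763852/71731376187 ≈ 1.0649e-5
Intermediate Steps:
u(h) = (84 + h)/(51 + h)
1/((4384 + (u(m) + 17175))/(-24208 + 33090) + 93905) = 1/((4384 + ((84 - 137)/(51 - 137) + 17175))/(-24208 + 33090) + 93905) = 1/((4384 + (-53/(-86) + 17175))/8882 + 93905) = 1/((4384 + (-1/86*(-53) + 17175))*(1/8882) + 93905) = 1/((4384 + (53/86 + 17175))*(1/8882) + 93905) = 1/((4384 + 1477103/86)*(1/8882) + 93905) = 1/((1854127/86)*(1/8882) + 93905) = 1/(1854127/763852 + 93905) = 1/(71731376187/763852) = 763852/71731376187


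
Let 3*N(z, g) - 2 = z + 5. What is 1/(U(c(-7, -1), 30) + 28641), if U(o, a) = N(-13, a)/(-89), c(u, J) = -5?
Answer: 89/2549051 ≈ 3.4915e-5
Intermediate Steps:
N(z, g) = 7/3 + z/3 (N(z, g) = 2/3 + (z + 5)/3 = 2/3 + (5 + z)/3 = 2/3 + (5/3 + z/3) = 7/3 + z/3)
U(o, a) = 2/89 (U(o, a) = (7/3 + (1/3)*(-13))/(-89) = (7/3 - 13/3)*(-1/89) = -2*(-1/89) = 2/89)
1/(U(c(-7, -1), 30) + 28641) = 1/(2/89 + 28641) = 1/(2549051/89) = 89/2549051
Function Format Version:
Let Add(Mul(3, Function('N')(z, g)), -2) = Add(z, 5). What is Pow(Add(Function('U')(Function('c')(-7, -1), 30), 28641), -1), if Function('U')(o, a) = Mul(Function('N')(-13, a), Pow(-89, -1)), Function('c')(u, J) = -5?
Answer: Rational(89, 2549051) ≈ 3.4915e-5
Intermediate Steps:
Function('N')(z, g) = Add(Rational(7, 3), Mul(Rational(1, 3), z)) (Function('N')(z, g) = Add(Rational(2, 3), Mul(Rational(1, 3), Add(z, 5))) = Add(Rational(2, 3), Mul(Rational(1, 3), Add(5, z))) = Add(Rational(2, 3), Add(Rational(5, 3), Mul(Rational(1, 3), z))) = Add(Rational(7, 3), Mul(Rational(1, 3), z)))
Function('U')(o, a) = Rational(2, 89) (Function('U')(o, a) = Mul(Add(Rational(7, 3), Mul(Rational(1, 3), -13)), Pow(-89, -1)) = Mul(Add(Rational(7, 3), Rational(-13, 3)), Rational(-1, 89)) = Mul(-2, Rational(-1, 89)) = Rational(2, 89))
Pow(Add(Function('U')(Function('c')(-7, -1), 30), 28641), -1) = Pow(Add(Rational(2, 89), 28641), -1) = Pow(Rational(2549051, 89), -1) = Rational(89, 2549051)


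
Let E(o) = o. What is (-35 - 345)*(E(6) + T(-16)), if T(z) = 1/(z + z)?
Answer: -18145/8 ≈ -2268.1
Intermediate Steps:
T(z) = 1/(2*z)
(-35 - 345)*(E(6) + T(-16)) = (-35 - 345)*(6 + (½)/(-16)) = -380*(6 + (½)*(-1/16)) = -380*(6 - 1/32) = -380*191/32 = -18145/8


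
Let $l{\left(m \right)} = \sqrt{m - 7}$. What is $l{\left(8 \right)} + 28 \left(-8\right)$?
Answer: $-223$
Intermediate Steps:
$l{\left(m \right)} = \sqrt{-7 + m}$
$l{\left(8 \right)} + 28 \left(-8\right) = \sqrt{-7 + 8} + 28 \left(-8\right) = \sqrt{1} - 224 = 1 - 224 = -223$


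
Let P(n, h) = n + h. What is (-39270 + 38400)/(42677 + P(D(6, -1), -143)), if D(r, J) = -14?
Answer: -87/4252 ≈ -0.020461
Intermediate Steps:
P(n, h) = h + n
(-39270 + 38400)/(42677 + P(D(6, -1), -143)) = (-39270 + 38400)/(42677 + (-143 - 14)) = -870/(42677 - 157) = -870/42520 = -870*1/42520 = -87/4252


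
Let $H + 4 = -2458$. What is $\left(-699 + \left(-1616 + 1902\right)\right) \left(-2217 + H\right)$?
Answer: $1932427$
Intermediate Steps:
$H = -2462$ ($H = -4 - 2458 = -2462$)
$\left(-699 + \left(-1616 + 1902\right)\right) \left(-2217 + H\right) = \left(-699 + \left(-1616 + 1902\right)\right) \left(-2217 - 2462\right) = \left(-699 + 286\right) \left(-4679\right) = \left(-413\right) \left(-4679\right) = 1932427$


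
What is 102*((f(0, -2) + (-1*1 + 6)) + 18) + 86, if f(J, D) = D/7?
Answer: 16820/7 ≈ 2402.9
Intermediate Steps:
f(J, D) = D/7 (f(J, D) = D*(⅐) = D/7)
102*((f(0, -2) + (-1*1 + 6)) + 18) + 86 = 102*(((⅐)*(-2) + (-1*1 + 6)) + 18) + 86 = 102*((-2/7 + (-1 + 6)) + 18) + 86 = 102*((-2/7 + 5) + 18) + 86 = 102*(33/7 + 18) + 86 = 102*(159/7) + 86 = 16218/7 + 86 = 16820/7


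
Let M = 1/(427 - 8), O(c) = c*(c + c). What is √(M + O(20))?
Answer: √140449219/419 ≈ 28.284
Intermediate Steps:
O(c) = 2*c² (O(c) = c*(2*c) = 2*c²)
M = 1/419 ≈ 0.0023866
√(M + O(20)) = √(1/419 + 2*20²) = √(1/419 + 2*400) = √(1/419 + 800) = √(335201/419) = √140449219/419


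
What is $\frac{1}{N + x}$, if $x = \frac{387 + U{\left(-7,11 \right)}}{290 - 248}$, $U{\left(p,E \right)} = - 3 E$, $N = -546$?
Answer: $- \frac{7}{3763} \approx -0.0018602$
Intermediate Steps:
$x = \frac{59}{7}$ ($x = \frac{387 - 33}{290 - 248} = \frac{387 - 33}{42} = 354 \cdot \frac{1}{42} = \frac{59}{7} \approx 8.4286$)
$\frac{1}{N + x} = \frac{1}{-546 + \frac{59}{7}} = \frac{1}{- \frac{3763}{7}} = - \frac{7}{3763}$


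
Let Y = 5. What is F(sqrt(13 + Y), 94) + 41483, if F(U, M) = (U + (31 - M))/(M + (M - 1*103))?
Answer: 3525992/85 + 3*sqrt(2)/85 ≈ 41482.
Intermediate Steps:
F(U, M) = (31 + U - M)/(-103 + 2*M) (F(U, M) = (31 + U - M)/(M + (M - 103)) = (31 + U - M)/(M + (-103 + M)) = (31 + U - M)/(-103 + 2*M))
F(sqrt(13 + Y), 94) + 41483 = (31 + sqrt(13 + 5) - 1*94)/(-103 + 2*94) + 41483 = (31 + sqrt(18) - 94)/(-103 + 188) + 41483 = (31 + 3*sqrt(2) - 94)/85 + 41483 = (-63 + 3*sqrt(2))/85 + 41483 = (-63/85 + 3*sqrt(2)/85) + 41483 = 3525992/85 + 3*sqrt(2)/85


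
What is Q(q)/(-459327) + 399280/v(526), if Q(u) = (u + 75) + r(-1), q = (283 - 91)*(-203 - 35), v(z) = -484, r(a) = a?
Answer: -4167681898/5052597 ≈ -824.86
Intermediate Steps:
q = -45696 (q = 192*(-238) = -45696)
Q(u) = 74 + u (Q(u) = (u + 75) - 1 = (75 + u) - 1 = 74 + u)
Q(q)/(-459327) + 399280/v(526) = (74 - 45696)/(-459327) + 399280/(-484) = -45622*(-1/459327) + 399280*(-1/484) = 45622/459327 - 99820/121 = -4167681898/5052597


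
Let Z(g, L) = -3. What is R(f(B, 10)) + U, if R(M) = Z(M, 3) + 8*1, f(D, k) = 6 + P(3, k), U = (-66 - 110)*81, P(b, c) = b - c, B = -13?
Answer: -14251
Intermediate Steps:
U = -14256 (U = -176*81 = -14256)
f(D, k) = 9 - k (f(D, k) = 6 + (3 - k) = 9 - k)
R(M) = 5 (R(M) = -3 + 8*1 = -3 + 8 = 5)
R(f(B, 10)) + U = 5 - 14256 = -14251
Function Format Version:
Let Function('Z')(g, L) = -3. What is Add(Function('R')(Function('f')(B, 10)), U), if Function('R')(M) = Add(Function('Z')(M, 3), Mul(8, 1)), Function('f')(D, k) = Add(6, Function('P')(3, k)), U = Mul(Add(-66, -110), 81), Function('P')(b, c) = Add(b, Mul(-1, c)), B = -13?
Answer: -14251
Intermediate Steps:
U = -14256 (U = Mul(-176, 81) = -14256)
Function('f')(D, k) = Add(9, Mul(-1, k)) (Function('f')(D, k) = Add(6, Add(3, Mul(-1, k))) = Add(9, Mul(-1, k)))
Function('R')(M) = 5 (Function('R')(M) = Add(-3, Mul(8, 1)) = Add(-3, 8) = 5)
Add(Function('R')(Function('f')(B, 10)), U) = Add(5, -14256) = -14251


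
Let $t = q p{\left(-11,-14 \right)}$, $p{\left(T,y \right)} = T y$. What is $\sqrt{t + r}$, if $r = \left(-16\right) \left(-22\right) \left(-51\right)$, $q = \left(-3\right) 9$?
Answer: $i \sqrt{22110} \approx 148.69 i$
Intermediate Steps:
$q = -27$
$t = -4158$ ($t = - 27 \left(\left(-11\right) \left(-14\right)\right) = \left(-27\right) 154 = -4158$)
$r = -17952$ ($r = 352 \left(-51\right) = -17952$)
$\sqrt{t + r} = \sqrt{-4158 - 17952} = \sqrt{-22110} = i \sqrt{22110}$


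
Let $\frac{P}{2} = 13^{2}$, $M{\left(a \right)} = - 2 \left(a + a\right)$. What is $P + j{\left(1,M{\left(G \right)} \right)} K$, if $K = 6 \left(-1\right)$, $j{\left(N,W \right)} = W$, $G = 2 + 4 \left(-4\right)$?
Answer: $2$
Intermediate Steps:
$G = -14$ ($G = 2 - 16 = -14$)
$M{\left(a \right)} = - 4 a$ ($M{\left(a \right)} = - 2 \cdot 2 a = - 4 a$)
$P = 338$ ($P = 2 \cdot 13^{2} = 2 \cdot 169 = 338$)
$K = -6$
$P + j{\left(1,M{\left(G \right)} \right)} K = 338 + \left(-4\right) \left(-14\right) \left(-6\right) = 338 + 56 \left(-6\right) = 338 - 336 = 2$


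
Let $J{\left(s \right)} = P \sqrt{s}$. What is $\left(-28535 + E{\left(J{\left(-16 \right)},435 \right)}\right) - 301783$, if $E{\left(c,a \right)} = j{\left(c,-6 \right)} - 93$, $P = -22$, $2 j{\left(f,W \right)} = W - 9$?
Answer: $- \frac{660837}{2} \approx -3.3042 \cdot 10^{5}$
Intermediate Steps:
$j{\left(f,W \right)} = - \frac{9}{2} + \frac{W}{2}$ ($j{\left(f,W \right)} = \frac{W - 9}{2} = \frac{-9 + W}{2} = - \frac{9}{2} + \frac{W}{2}$)
$J{\left(s \right)} = - 22 \sqrt{s}$
$E{\left(c,a \right)} = - \frac{201}{2}$ ($E{\left(c,a \right)} = \left(- \frac{9}{2} + \frac{1}{2} \left(-6\right)\right) - 93 = \left(- \frac{9}{2} - 3\right) - 93 = - \frac{15}{2} - 93 = - \frac{201}{2}$)
$\left(-28535 + E{\left(J{\left(-16 \right)},435 \right)}\right) - 301783 = \left(-28535 - \frac{201}{2}\right) - 301783 = - \frac{57271}{2} - 301783 = - \frac{660837}{2}$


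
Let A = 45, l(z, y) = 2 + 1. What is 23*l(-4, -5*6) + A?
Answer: 114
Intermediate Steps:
l(z, y) = 3
23*l(-4, -5*6) + A = 23*3 + 45 = 69 + 45 = 114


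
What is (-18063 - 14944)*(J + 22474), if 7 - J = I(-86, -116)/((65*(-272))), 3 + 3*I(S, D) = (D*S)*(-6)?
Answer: -1009110638453/1360 ≈ -7.4199e+8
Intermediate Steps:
I(S, D) = -1 - 2*D*S (I(S, D) = -1 + ((D*S)*(-6))/3 = -1 + (-6*D*S)/3 = -1 - 2*D*S)
J = 103807/17680 (J = 7 - (-1 - 2*(-116)*(-86))/(65*(-272)) = 7 - (-1 - 19952)/(-17680) = 7 - (-19953)*(-1)/17680 = 7 - 1*19953/17680 = 7 - 19953/17680 = 103807/17680 ≈ 5.8714)
(-18063 - 14944)*(J + 22474) = (-18063 - 14944)*(103807/17680 + 22474) = -33007*397444127/17680 = -1009110638453/1360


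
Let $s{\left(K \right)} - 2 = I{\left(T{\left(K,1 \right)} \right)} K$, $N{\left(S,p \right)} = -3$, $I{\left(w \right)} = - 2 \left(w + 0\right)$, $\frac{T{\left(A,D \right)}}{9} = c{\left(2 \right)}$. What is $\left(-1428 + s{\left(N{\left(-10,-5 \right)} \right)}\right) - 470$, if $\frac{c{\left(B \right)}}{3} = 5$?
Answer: $-1086$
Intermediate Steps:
$c{\left(B \right)} = 15$ ($c{\left(B \right)} = 3 \cdot 5 = 15$)
$T{\left(A,D \right)} = 135$ ($T{\left(A,D \right)} = 9 \cdot 15 = 135$)
$I{\left(w \right)} = - 2 w$
$s{\left(K \right)} = 2 - 270 K$ ($s{\left(K \right)} = 2 + \left(-2\right) 135 K = 2 - 270 K$)
$\left(-1428 + s{\left(N{\left(-10,-5 \right)} \right)}\right) - 470 = \left(-1428 + \left(2 - -810\right)\right) - 470 = \left(-1428 + \left(2 + 810\right)\right) - 470 = \left(-1428 + 812\right) - 470 = -616 - 470 = -1086$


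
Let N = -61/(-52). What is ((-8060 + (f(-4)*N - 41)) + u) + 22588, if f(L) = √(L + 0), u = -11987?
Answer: 2500 + 61*I/26 ≈ 2500.0 + 2.3462*I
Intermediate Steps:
f(L) = √L
N = 61/52 (N = -61*(-1/52) = 61/52 ≈ 1.1731)
((-8060 + (f(-4)*N - 41)) + u) + 22588 = ((-8060 + (√(-4)*(61/52) - 41)) - 11987) + 22588 = ((-8060 + ((2*I)*(61/52) - 41)) - 11987) + 22588 = ((-8060 + (61*I/26 - 41)) - 11987) + 22588 = ((-8060 + (-41 + 61*I/26)) - 11987) + 22588 = ((-8101 + 61*I/26) - 11987) + 22588 = (-20088 + 61*I/26) + 22588 = 2500 + 61*I/26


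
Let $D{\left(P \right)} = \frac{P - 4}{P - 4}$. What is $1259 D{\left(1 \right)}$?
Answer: $1259$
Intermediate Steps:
$D{\left(P \right)} = 1$ ($D{\left(P \right)} = \frac{-4 + P}{-4 + P} = 1$)
$1259 D{\left(1 \right)} = 1259 \cdot 1 = 1259$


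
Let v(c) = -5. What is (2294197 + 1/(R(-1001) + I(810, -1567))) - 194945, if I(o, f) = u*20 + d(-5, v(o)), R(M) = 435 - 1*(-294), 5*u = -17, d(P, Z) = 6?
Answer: 1400201085/667 ≈ 2.0993e+6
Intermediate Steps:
u = -17/5 (u = (⅕)*(-17) = -17/5 ≈ -3.4000)
R(M) = 729 (R(M) = 435 + 294 = 729)
I(o, f) = -62 (I(o, f) = -17/5*20 + 6 = -68 + 6 = -62)
(2294197 + 1/(R(-1001) + I(810, -1567))) - 194945 = (2294197 + 1/(729 - 62)) - 194945 = (2294197 + 1/667) - 194945 = 1530229400/667 - 194945 = 1400201085/667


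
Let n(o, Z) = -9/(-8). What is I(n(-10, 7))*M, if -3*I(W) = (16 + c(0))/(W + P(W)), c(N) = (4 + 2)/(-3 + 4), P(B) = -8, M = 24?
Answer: 128/5 ≈ 25.600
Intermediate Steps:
c(N) = 6 (c(N) = 6/1 = 6*1 = 6)
n(o, Z) = 9/8 (n(o, Z) = -9*(-1/8) = 9/8)
I(W) = -22/(3*(-8 + W)) (I(W) = -(16 + 6)/(3*(W - 8)) = -22/(3*(-8 + W)))
I(n(-10, 7))*M = -22/(-24 + 3*(9/8))*24 = -22/(-24 + 27/8)*24 = -22/(-165/8)*24 = -22*(-8/165)*24 = (16/15)*24 = 128/5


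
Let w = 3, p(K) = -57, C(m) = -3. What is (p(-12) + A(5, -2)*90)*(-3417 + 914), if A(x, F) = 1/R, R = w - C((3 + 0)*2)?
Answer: 105126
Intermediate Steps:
R = 6 (R = 3 - 1*(-3) = 3 + 3 = 6)
A(x, F) = ⅙ (A(x, F) = 1/6 = ⅙)
(p(-12) + A(5, -2)*90)*(-3417 + 914) = (-57 + (⅙)*90)*(-3417 + 914) = (-57 + 15)*(-2503) = -42*(-2503) = 105126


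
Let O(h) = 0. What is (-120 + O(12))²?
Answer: 14400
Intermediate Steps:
(-120 + O(12))² = (-120 + 0)² = (-120)² = 14400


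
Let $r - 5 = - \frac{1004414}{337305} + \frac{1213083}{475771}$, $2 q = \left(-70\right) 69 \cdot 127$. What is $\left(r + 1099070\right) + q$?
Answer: $\frac{127159419111415471}{160479937155} \approx 7.9237 \cdot 10^{5}$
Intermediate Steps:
$q = -306705$ ($q = \frac{\left(-70\right) 69 \cdot 127}{2} = \frac{\left(-4830\right) 127}{2} = \frac{1}{2} \left(-613410\right) = -306705$)
$r = \frac{733707593896}{160479937155}$ ($r = 5 + \left(- \frac{1004414}{337305} + \frac{1213083}{475771}\right) = 5 - \frac{68692091879}{160479937155} = \frac{733707593896}{160479937155} \approx 4.572$)
$\left(r + 1099070\right) + q = \left(\frac{733707593896}{160479937155} + 1099070\right) - 306705 = \frac{176379418236539746}{160479937155} - 306705 = \frac{127159419111415471}{160479937155}$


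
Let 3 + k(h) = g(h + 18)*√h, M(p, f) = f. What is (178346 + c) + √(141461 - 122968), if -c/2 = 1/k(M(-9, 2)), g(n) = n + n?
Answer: 569102080/3191 + √18493 - 80*√2/3191 ≈ 1.7848e+5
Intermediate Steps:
g(n) = 2*n
k(h) = -3 + √h*(36 + 2*h) (k(h) = -3 + (2*(h + 18))*√h = -3 + (2*(18 + h))*√h = -3 + (36 + 2*h)*√h = -3 + √h*(36 + 2*h))
c = -2/(-3 + 40*√2) (c = -2/(-3 + 2*√2*(18 + 2)) = -2/(-3 + 2*√2*20) = -2/(-3 + 40*√2) ≈ -0.037335)
(178346 + c) + √(141461 - 122968) = (178346 + (-6/3191 - 80*√2/3191)) + √(141461 - 122968) = (569102080/3191 - 80*√2/3191) + √18493 = 569102080/3191 + √18493 - 80*√2/3191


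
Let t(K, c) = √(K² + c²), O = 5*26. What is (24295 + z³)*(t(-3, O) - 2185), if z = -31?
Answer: 12008760 - 5496*√16909 ≈ 1.1294e+7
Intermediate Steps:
O = 130
(24295 + z³)*(t(-3, O) - 2185) = (24295 + (-31)³)*(√((-3)² + 130²) - 2185) = (24295 - 29791)*(√(9 + 16900) - 2185) = -5496*(√16909 - 2185) = -5496*(-2185 + √16909) = 12008760 - 5496*√16909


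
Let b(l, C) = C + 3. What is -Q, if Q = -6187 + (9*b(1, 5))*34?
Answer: 3739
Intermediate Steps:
b(l, C) = 3 + C
Q = -3739 (Q = -6187 + (9*(3 + 5))*34 = -6187 + (9*8)*34 = -6187 + 72*34 = -6187 + 2448 = -3739)
-Q = -1*(-3739) = 3739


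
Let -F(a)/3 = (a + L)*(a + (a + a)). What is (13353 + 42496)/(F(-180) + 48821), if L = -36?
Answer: -55849/301099 ≈ -0.18548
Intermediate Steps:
F(a) = -9*a*(-36 + a) (F(a) = -3*(a - 36)*(a + (a + a)) = -3*(-36 + a)*(a + 2*a) = -3*(-36 + a)*3*a = -9*a*(-36 + a))
(13353 + 42496)/(F(-180) + 48821) = (13353 + 42496)/(9*(-180)*(36 - 1*(-180)) + 48821) = 55849/(9*(-180)*(36 + 180) + 48821) = 55849/(9*(-180)*216 + 48821) = 55849/(-349920 + 48821) = 55849/(-301099) = 55849*(-1/301099) = -55849/301099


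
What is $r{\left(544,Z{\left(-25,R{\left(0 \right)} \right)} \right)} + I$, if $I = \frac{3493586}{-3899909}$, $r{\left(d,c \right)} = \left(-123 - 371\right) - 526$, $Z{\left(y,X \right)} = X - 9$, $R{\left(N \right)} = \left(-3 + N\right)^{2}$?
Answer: $- \frac{3981400766}{3899909} \approx -1020.9$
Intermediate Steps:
$Z{\left(y,X \right)} = -9 + X$
$r{\left(d,c \right)} = -1020$ ($r{\left(d,c \right)} = -494 - 526 = -1020$)
$I = - \frac{3493586}{3899909}$ ($I = 3493586 \left(- \frac{1}{3899909}\right) = - \frac{3493586}{3899909} \approx -0.89581$)
$r{\left(544,Z{\left(-25,R{\left(0 \right)} \right)} \right)} + I = -1020 - \frac{3493586}{3899909} = - \frac{3981400766}{3899909}$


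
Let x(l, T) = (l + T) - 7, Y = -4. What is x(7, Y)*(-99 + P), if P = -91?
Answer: 760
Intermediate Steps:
x(l, T) = -7 + T + l (x(l, T) = (T + l) - 7 = -7 + T + l)
x(7, Y)*(-99 + P) = (-7 - 4 + 7)*(-99 - 91) = -4*(-190) = 760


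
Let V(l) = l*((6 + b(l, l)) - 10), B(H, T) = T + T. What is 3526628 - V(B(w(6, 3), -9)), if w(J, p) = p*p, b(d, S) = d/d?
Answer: 3526574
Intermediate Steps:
b(d, S) = 1
w(J, p) = p**2
B(H, T) = 2*T
V(l) = -3*l (V(l) = l*((6 + 1) - 10) = l*(7 - 10) = l*(-3) = -3*l)
3526628 - V(B(w(6, 3), -9)) = 3526628 - (-3)*2*(-9) = 3526628 - (-3)*(-18) = 3526628 - 1*54 = 3526628 - 54 = 3526574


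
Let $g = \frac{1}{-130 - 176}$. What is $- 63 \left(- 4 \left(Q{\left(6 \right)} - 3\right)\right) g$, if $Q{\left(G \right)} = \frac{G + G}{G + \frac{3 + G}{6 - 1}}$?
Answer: $\frac{266}{221} \approx 1.2036$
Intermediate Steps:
$Q{\left(G \right)} = \frac{2 G}{\frac{3}{5} + \frac{6 G}{5}}$ ($Q{\left(G \right)} = \frac{2 G}{G + \frac{3 + G}{5}} = \frac{2 G}{G + \left(3 + G\right) \frac{1}{5}} = \frac{2 G}{G + \left(\frac{3}{5} + \frac{G}{5}\right)} = \frac{2 G}{\frac{3}{5} + \frac{6 G}{5}}$)
$g = - \frac{1}{306}$ ($g = \frac{1}{-306} = - \frac{1}{306} \approx -0.003268$)
$- 63 \left(- 4 \left(Q{\left(6 \right)} - 3\right)\right) g = - 63 \left(- 4 \left(\frac{10}{3} \cdot 6 \frac{1}{1 + 2 \cdot 6} - 3\right)\right) \left(- \frac{1}{306}\right) = - 63 \left(- 4 \left(\frac{10}{3} \cdot 6 \frac{1}{1 + 12} - 3\right)\right) \left(- \frac{1}{306}\right) = - 63 \left(- 4 \left(\frac{10}{3} \cdot 6 \cdot \frac{1}{13} - 3\right)\right) \left(- \frac{1}{306}\right) = - 63 \left(- 4 \left(\frac{20}{13} - 3\right)\right) \left(- \frac{1}{306}\right) = - 63 \left(\left(-4\right) \left(- \frac{19}{13}\right)\right) \left(- \frac{1}{306}\right) = \left(-63\right) \frac{76}{13} \left(- \frac{1}{306}\right) = \left(- \frac{4788}{13}\right) \left(- \frac{1}{306}\right) = \frac{266}{221}$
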